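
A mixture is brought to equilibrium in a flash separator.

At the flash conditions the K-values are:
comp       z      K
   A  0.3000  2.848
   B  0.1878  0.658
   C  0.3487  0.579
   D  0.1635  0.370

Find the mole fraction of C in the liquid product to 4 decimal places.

Let ψ = V/F and solve Σ zᵢ(Kᵢ−1)/(1+ψ(Kᵢ−1)) = 0.
Check two-phase: ΣzᵢKᵢ = 1.2404 > 1 and Σzᵢ/Kᵢ = 1.4349 > 1, so g(0) = 0.2404 > 0 and g(1) = -0.4349 < 0.
Iterate (Newton) starting at ψ = 0.5:
  ψ = 0.5000: g = -0.12564, g' = -0.5462 → ψ = 0.2700
  ψ = 0.2700: g = 0.00937, g' = -0.6556 → ψ = 0.2843
  ψ = 0.2843: g = 0.00009, g' = -0.6434 → ψ = 0.2844
Converged at ψ = 0.2844.
Compositions from xᵢ = zᵢ/(1+ψ(Kᵢ−1)), yᵢ = Kᵢxᵢ:
  A: x = 0.1966, y = 0.5601
  B: x = 0.2080, y = 0.1369
  C: x = 0.3961, y = 0.2294
  D: x = 0.1992, y = 0.0737

x_C = 0.3961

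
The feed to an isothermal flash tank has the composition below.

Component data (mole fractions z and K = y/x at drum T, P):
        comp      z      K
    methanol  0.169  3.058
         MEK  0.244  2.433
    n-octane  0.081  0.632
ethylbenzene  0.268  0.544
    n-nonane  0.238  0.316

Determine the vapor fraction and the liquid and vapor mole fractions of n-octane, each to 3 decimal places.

Let ψ = V/F and solve Σ zᵢ(Kᵢ−1)/(1+ψ(Kᵢ−1)) = 0.
g(0) = ΣzᵢKᵢ − 1 = 0.383 and g(1) = 1 − Σzᵢ/Kᵢ = -0.530, so a root lies in (0, 1).
Newton iteration, ψ⁰ = 0.5:
  ψ = 0.500: g = -0.0671, g' = -0.711 → ψ = 0.406
Converged at ψ = 0.406.
Compositions from xᵢ = zᵢ/(1+ψ(Kᵢ−1)), yᵢ = Kᵢxᵢ:
  methanol: x = 0.092, y = 0.281
  MEK: x = 0.154, y = 0.375
  n-octane: x = 0.095, y = 0.060
  ethylbenzene: x = 0.329, y = 0.179
  n-nonane: x = 0.330, y = 0.104

ψ = 0.406, x_n-octane = 0.095, y_n-octane = 0.060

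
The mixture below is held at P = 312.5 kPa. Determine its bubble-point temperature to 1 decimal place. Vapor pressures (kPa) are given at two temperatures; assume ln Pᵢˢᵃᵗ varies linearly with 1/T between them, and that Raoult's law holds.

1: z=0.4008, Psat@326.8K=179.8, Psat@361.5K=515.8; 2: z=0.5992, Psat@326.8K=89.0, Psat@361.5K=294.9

Bubble-point temperature: ΣzᵢPᵢˢᵃᵗ(T) = P. Interpolate ln Pᵢˢᵃᵗ = aᵢ + bᵢ/T.
  T = 326.8 K: ΣzᵢPᵢˢᵃᵗ = 125.39 kPa
  T = 361.5 K: ΣzᵢPᵢˢᵃᵗ = 383.44 kPa
  T = 344.1 K: ΣzᵢPᵢˢᵃᵗ = 225.03 kPa
  T = 352.8 K: ΣzᵢPᵢˢᵃᵗ = 295.64 kPa
  T = 357.1 K: ΣzᵢPᵢˢᵃᵗ = 336.71 kPa
  T = 355.0 K: ΣzᵢPᵢˢᵃᵗ = 316.10 kPa
Interpolating between 352.8 K and 355.0 K gives T ≈ 354.6 K.

T = 354.6 K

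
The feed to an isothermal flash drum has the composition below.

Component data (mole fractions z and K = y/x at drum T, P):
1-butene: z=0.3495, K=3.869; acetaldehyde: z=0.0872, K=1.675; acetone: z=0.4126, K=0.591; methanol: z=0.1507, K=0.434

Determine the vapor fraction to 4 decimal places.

Let ψ = V/F and solve Σ zᵢ(Kᵢ−1)/(1+ψ(Kᵢ−1)) = 0.
Check two-phase: ΣzᵢKᵢ = 1.8075 > 1 and Σzᵢ/Kᵢ = 1.1878 > 1, so g(0) = 0.8075 > 0 and g(1) = -0.1878 < 0.
Iterate (Newton) starting at ψ = 0.5:
  ψ = 0.5000: g = 0.12479, g' = -0.7106 → ψ = 0.6756
  ψ = 0.6756: g = 0.01038, g' = -0.6103 → ψ = 0.6926
  ψ = 0.6926: g = 0.00004, g' = -0.6058 → ψ = 0.6927
Converged at ψ = 0.6927.

ψ = 0.6927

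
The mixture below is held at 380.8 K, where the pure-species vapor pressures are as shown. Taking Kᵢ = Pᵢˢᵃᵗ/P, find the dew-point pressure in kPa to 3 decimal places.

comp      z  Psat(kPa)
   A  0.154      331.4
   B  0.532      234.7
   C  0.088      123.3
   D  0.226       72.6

Pdew = 152.484 kPa

At the dew point ψ → 1, so Σzᵢ/Kᵢ = 1 with Kᵢ = Pᵢˢᵃᵗ/P ⇒ 1/P = Σzᵢ/Pᵢˢᵃᵗ.
1/P = 0.154/331.4 + 0.532/234.7 + 0.088/123.3 + 0.226/72.6 = 0.006558 ⇒ P = 152.484 kPa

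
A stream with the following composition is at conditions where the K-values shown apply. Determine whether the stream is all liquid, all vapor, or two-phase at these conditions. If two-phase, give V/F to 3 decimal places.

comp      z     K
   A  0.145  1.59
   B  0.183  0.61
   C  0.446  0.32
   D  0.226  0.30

all liquid

ΣzᵢKᵢ = 0.553; Σzᵢ/Kᵢ = 2.538.
Since ΣzᵢKᵢ < 1 the mixture is below its bubble point — single liquid phase.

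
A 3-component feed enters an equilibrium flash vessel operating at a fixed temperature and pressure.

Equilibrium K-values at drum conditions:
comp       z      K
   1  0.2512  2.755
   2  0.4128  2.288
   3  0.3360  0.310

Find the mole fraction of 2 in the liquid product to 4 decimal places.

x_2 = 0.2127

Rachford–Rice: g(ψ) = Σ zᵢ(Kᵢ−1)/(1+ψ(Kᵢ−1)) = 0.
Check two-phase: ΣzᵢKᵢ = 1.7407 > 1 and Σzᵢ/Kᵢ = 1.3555 > 1, so g(0) = 0.7407 > 0 and g(1) = -0.3555 < 0.
Newton–Raphson from ψ = 0.58:
  ψ = 0.5800: g = 0.13628, g' = -0.8590 → ψ = 0.7386
  ψ = 0.7386: g = -0.00837, g' = -0.9919 → ψ = 0.7302
Converged at ψ = 0.7302.
Compositions from xᵢ = zᵢ/(1+ψ(Kᵢ−1)), yᵢ = Kᵢxᵢ:
  1: x = 0.1101, y = 0.3033
  2: x = 0.2127, y = 0.4867
  3: x = 0.6772, y = 0.2099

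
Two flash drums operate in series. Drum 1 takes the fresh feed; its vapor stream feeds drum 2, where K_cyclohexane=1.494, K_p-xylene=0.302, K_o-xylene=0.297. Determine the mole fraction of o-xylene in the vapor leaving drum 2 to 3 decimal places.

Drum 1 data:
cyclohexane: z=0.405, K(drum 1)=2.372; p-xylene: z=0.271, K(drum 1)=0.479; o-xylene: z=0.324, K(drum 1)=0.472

Drum 1:
Material balance + equilibrium reduce to Σ zᵢ(Kᵢ−1)/(1+ψ₁(Kᵢ−1)) = 0.
Check two-phase: ΣzᵢKᵢ = 1.243 > 1 and Σzᵢ/Kᵢ = 1.423 > 1, so g(0) = 0.243 > 0 and g(1) = -0.423 < 0.
Newton–Raphson from ψ₁ = 0.5:
  ψ₁ = 0.500: g = -0.0938, g' = -0.569 → ψ₁ = 0.335
  ψ₁ = 0.335: g = 0.0016, g' = -0.599 → ψ₁ = 0.338
Converged at ψ₁ = 0.338.
Drum-1 compositions:
  cyclohexane: x = 0.277, y = 0.656
  p-xylene: x = 0.329, y = 0.158
  o-xylene: x = 0.394, y = 0.186
Drum-2 feed = drum-1 vapor: z₂ = (0.6563, 0.1576, 0.1862).
Drum 2:
Newton–Raphson from ψ₂ = 0.5:
  ψ₂ = 0.500: g = -0.1107, g' = -0.503 → ψ₂ = 0.280
  ψ₂ = 0.280: g = -0.0147, g' = -0.385 → ψ₂ = 0.241
Converged at ψ₂ = 0.241.
  cyclohexane: x = 0.587, y = 0.876
  p-xylene: x = 0.189, y = 0.057
  o-xylene: x = 0.224, y = 0.067

y_o-xylene (drum 2) = 0.067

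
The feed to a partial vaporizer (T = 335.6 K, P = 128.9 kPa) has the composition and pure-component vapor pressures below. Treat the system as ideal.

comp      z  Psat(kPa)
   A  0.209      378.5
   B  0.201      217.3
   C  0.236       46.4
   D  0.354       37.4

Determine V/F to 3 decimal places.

V/F = 0.139

Raoult's law: Kᵢ = Pᵢˢᵃᵗ/P = Pᵢˢᵃᵗ/128.9.
  K_A = 378.5/128.9 = 2.93638, K_B = 217.3/128.9 = 1.68580, K_C = 46.4/128.9 = 0.35997, K_D = 37.4/128.9 = 0.29015
Newton–Raphson from V/F = 0.5:
  V/F = 0.500: g = -0.3034, g' = -0.892 → V/F = 0.160
  V/F = 0.160: g = -0.0186, g' = -0.881 → V/F = 0.139
Converged at V/F = 0.139.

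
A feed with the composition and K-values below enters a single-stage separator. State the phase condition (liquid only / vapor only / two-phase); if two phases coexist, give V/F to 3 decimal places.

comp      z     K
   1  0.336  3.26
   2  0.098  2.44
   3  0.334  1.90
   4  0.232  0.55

ΣzᵢKᵢ = 2.097; Σzᵢ/Kᵢ = 0.741.
Since Σzᵢ/Kᵢ < 1 the mixture is above its dew point — single vapor phase.

vapor only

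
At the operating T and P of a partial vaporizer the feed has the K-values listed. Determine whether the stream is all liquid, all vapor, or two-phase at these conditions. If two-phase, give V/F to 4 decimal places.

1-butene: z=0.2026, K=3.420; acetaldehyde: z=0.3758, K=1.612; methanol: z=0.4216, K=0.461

ΣzᵢKᵢ = 1.4930; Σzᵢ/Kᵢ = 1.2069.
Both exceed 1, so a two-phase solution exists.
Rachford–Rice: g(ψ) = Σ zᵢ(Kᵢ−1)/(1+ψ(Kᵢ−1)) = 0.
Iterate (Newton) starting at ψ = 0.59:
  ψ = 0.5900: g = 0.03772, g' = -0.5406 → ψ = 0.6598
Converged at ψ = 0.6598.

two-phase, V/F = 0.6598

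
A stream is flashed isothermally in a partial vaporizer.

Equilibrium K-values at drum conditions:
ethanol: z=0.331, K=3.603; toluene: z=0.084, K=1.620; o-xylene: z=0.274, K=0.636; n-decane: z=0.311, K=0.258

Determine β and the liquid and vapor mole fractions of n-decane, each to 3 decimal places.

Material balance + equilibrium reduce to Σ zᵢ(Kᵢ−1)/(1+β(Kᵢ−1)) = 0.
Feasibility: ΣzᵢKᵢ = 1.583, Σzᵢ/Kᵢ = 1.780 — both > 1, two phases present.
Iterate (Newton) starting at β = 0.62:
  β = 0.620: g = -0.1889, g' = -0.993 → β = 0.430
  β = 0.430: g = -0.0092, g' = -0.940 → β = 0.420
Converged at β = 0.420.
Compositions from xᵢ = zᵢ/(1+β(Kᵢ−1)), yᵢ = Kᵢxᵢ:
  ethanol: x = 0.158, y = 0.570
  toluene: x = 0.067, y = 0.108
  o-xylene: x = 0.323, y = 0.206
  n-decane: x = 0.452, y = 0.117

β = 0.420, x_n-decane = 0.452, y_n-decane = 0.117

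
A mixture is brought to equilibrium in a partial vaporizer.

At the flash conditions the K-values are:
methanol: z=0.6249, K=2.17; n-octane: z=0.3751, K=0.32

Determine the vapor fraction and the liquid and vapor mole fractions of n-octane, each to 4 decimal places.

ψ = 0.5984, x_n-octane = 0.6324, y_n-octane = 0.2024

Material balance + equilibrium reduce to Σ zᵢ(Kᵢ−1)/(1+ψ(Kᵢ−1)) = 0.
Check two-phase: ΣzᵢKᵢ = 1.4761 > 1 and Σzᵢ/Kᵢ = 1.4602 > 1, so g(0) = 0.4761 > 0 and g(1) = -0.4602 < 0.
Iterate (Newton) starting at ψ = 0.7:
  ψ = 0.7000: g = -0.08483, g' = -0.8902 → ψ = 0.6047
  ψ = 0.6047: g = -0.00502, g' = -0.7937 → ψ = 0.5984
Converged at ψ = 0.5984.
Compositions from xᵢ = zᵢ/(1+ψ(Kᵢ−1)), yᵢ = Kᵢxᵢ:
  methanol: x = 0.3676, y = 0.7976
  n-octane: x = 0.6324, y = 0.2024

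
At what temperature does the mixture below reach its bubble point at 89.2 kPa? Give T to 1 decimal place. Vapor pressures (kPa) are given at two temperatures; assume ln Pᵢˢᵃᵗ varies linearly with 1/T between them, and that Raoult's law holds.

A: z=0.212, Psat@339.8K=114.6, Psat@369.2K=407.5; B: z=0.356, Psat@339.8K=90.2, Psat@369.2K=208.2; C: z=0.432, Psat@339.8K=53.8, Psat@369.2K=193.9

Bubble-point temperature: ΣzᵢPᵢˢᵃᵗ(T) = P. Interpolate ln Pᵢˢᵃᵗ = aᵢ + bᵢ/T.
  T = 339.8 K: ΣzᵢPᵢˢᵃᵗ = 79.65 kPa
  T = 369.2 K: ΣzᵢPᵢˢᵃᵗ = 244.27 kPa
  T = 354.5 K: ΣzᵢPᵢˢᵃᵗ = 141.99 kPa
  T = 347.1 K: ΣzᵢPᵢˢᵃᵗ = 106.62 kPa
  T = 343.5 K: ΣzᵢPᵢˢᵃᵗ = 92.44 kPa
  T = 341.6 K: ΣzᵢPᵢˢᵃᵗ = 85.66 kPa
Interpolating between 341.6 K and 343.5 K gives T ≈ 342.6 K.

T = 342.6 K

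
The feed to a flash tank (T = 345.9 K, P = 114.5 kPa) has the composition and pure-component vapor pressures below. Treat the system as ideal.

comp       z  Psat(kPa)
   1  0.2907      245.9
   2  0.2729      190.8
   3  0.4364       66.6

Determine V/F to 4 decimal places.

Raoult's law: Kᵢ = Pᵢˢᵃᵗ/P = Pᵢˢᵃᵗ/114.5.
  K_1 = 245.9/114.5 = 2.147598, K_2 = 190.8/114.5 = 1.666376, K_3 = 66.6/114.5 = 0.581659
Newton–Raphson from V/F = 0.41:
  V/F = 0.4100: g = 0.14933, g' = -0.3631 → V/F = 0.8213
  V/F = 0.8213: g = 0.01114, g' = -0.3293 → V/F = 0.8551
  V/F = 0.8551: g = -0.00004, g' = -0.3318 → V/F = 0.8550
Converged at V/F = 0.8550.

V/F = 0.8550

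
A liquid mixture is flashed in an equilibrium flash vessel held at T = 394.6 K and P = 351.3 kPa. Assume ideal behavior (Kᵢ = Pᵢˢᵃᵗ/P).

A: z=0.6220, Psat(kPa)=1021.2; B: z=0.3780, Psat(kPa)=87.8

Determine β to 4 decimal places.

β = 0.6310

Raoult's law: Kᵢ = Pᵢˢᵃᵗ/P = Pᵢˢᵃᵗ/351.3.
  K_A = 1021.2/351.3 = 2.906917, K_B = 87.8/351.3 = 0.249929
Material balance + equilibrium reduce to Σ zᵢ(Kᵢ−1)/(1+β(Kᵢ−1)) = 0.
g(0) = ΣzᵢKᵢ − 1 = 0.9026 and g(1) = 1 − Σzᵢ/Kᵢ = -0.7264, so a root lies in (0, 1).
Binary case is linear: z₁(K₁−1)(1+β(K₂−1)) + z₂(K₂−1)(1+β(K₁−1)) = 0
⇒ β = [z₁(K₁−1)+z₂(K₂−1)] / [−(K₁−1)(K₂−1)] = 0.90258/1.43032 = 0.6310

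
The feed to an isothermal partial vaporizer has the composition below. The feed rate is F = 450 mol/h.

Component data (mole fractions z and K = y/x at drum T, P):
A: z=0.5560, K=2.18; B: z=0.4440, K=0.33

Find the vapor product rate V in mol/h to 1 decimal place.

Let ψ = V/F and solve Σ zᵢ(Kᵢ−1)/(1+ψ(Kᵢ−1)) = 0.
Check two-phase: ΣzᵢKᵢ = 1.3586 > 1 and Σzᵢ/Kᵢ = 1.6005 > 1, so g(0) = 0.3586 > 0 and g(1) = -0.6005 < 0.
Binary case is linear: z₁(K₁−1)(1+ψ(K₂−1)) + z₂(K₂−1)(1+ψ(K₁−1)) = 0
⇒ ψ = [z₁(K₁−1)+z₂(K₂−1)] / [−(K₁−1)(K₂−1)] = 0.35860/0.79060 = 0.4536
Then V = ψ·F = 0.4536·450 = 204.1 mol/h and L = F − V = 245.9 mol/h.

V = 204.1 mol/h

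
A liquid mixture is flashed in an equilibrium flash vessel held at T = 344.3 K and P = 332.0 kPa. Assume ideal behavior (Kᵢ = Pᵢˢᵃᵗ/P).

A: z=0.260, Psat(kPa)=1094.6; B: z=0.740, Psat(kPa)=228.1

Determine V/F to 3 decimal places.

Raoult's law: Kᵢ = Pᵢˢᵃᵗ/P = Pᵢˢᵃᵗ/332.0.
  K_A = 1094.6/332.0 = 3.29699, K_B = 228.1/332.0 = 0.68705
Rachford–Rice: g(V/F) = Σ zᵢ(Kᵢ−1)/(1+V/F(Kᵢ−1)) = 0.
g(0) = ΣzᵢKᵢ − 1 = 0.366 and g(1) = 1 − Σzᵢ/Kᵢ = -0.156, so a root lies in (0, 1).
Binary case is linear: z₁(K₁−1)(1+V/F(K₂−1)) + z₂(K₂−1)(1+V/F(K₁−1)) = 0
⇒ V/F = [z₁(K₁−1)+z₂(K₂−1)] / [−(K₁−1)(K₂−1)] = 0.3656/0.7188 = 0.509

V/F = 0.509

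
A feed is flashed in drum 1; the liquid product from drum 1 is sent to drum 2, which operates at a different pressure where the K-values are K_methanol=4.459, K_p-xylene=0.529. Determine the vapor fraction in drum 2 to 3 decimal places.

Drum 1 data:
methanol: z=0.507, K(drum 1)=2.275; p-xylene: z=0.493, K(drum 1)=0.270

Drum 1:
Material balance + equilibrium reduce to Σ zᵢ(Kᵢ−1)/(1+ψ₁(Kᵢ−1)) = 0.
g(0) = ΣzᵢKᵢ − 1 = 0.287 and g(1) = 1 − Σzᵢ/Kᵢ = -1.049, so a root lies in (0, 1).
Binary case is linear: z₁(K₁−1)(1+ψ₁(K₂−1)) + z₂(K₂−1)(1+ψ₁(K₁−1)) = 0
⇒ ψ₁ = [z₁(K₁−1)+z₂(K₂−1)] / [−(K₁−1)(K₂−1)] = 0.2865/0.9307 = 0.308
Drum-1 compositions:
  methanol: x = 0.364, y = 0.828
  p-xylene: x = 0.636, y = 0.172
Drum-2 feed = drum-1 liquid: z₂ = (0.3641, 0.6359).
Drum 2:
Material balance + equilibrium reduce to Σ zᵢ(Kᵢ−1)/(1+ψ₂(Kᵢ−1)) = 0.
Check two-phase: ΣzᵢKᵢ = 1.960 > 1 and Σzᵢ/Kᵢ = 1.284 > 1, so g(0) = 0.960 > 0 and g(1) = -0.284 < 0.
Binary case is linear: z₁(K₁−1)(1+ψ₂(K₂−1)) + z₂(K₂−1)(1+ψ₂(K₁−1)) = 0
⇒ ψ₂ = [z₁(K₁−1)+z₂(K₂−1)] / [−(K₁−1)(K₂−1)] = 0.9599/1.6292 = 0.589
  methanol: x = 0.120, y = 0.534
  p-xylene: x = 0.880, y = 0.466

V/F (drum 2) = 0.589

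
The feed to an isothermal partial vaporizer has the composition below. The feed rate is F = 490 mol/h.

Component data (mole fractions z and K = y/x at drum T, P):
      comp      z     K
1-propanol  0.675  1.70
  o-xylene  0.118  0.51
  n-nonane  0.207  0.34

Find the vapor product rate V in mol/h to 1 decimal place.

V = 319.1 mol/h

Rachford–Rice: g(ψ) = Σ zᵢ(Kᵢ−1)/(1+ψ(Kᵢ−1)) = 0.
Check two-phase: ΣzᵢKᵢ = 1.278 > 1 and Σzᵢ/Kᵢ = 1.237 > 1, so g(0) = 0.278 > 0 and g(1) = -0.237 < 0.
Newton iteration, ψ⁰ = 0.5:
  ψ = 0.500: g = 0.0695, g' = -0.432 → ψ = 0.661
  ψ = 0.661: g = -0.0048, g' = -0.500 → ψ = 0.651
Converged at ψ = 0.651.
Then V = ψ·F = 0.6513·490 = 319.1 mol/h and L = F − V = 170.9 mol/h.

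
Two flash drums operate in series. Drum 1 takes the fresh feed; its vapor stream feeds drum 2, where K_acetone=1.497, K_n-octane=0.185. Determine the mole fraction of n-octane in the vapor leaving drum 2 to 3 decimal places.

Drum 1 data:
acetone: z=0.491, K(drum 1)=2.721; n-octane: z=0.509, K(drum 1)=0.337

Drum 1:
Let ψ₁ = V/F and solve Σ zᵢ(Kᵢ−1)/(1+ψ₁(Kᵢ−1)) = 0.
Feasibility: ΣzᵢKᵢ = 1.508, Σzᵢ/Kᵢ = 1.691 — both > 1, two phases present.
Binary case is linear: z₁(K₁−1)(1+ψ₁(K₂−1)) + z₂(K₂−1)(1+ψ₁(K₁−1)) = 0
⇒ ψ₁ = [z₁(K₁−1)+z₂(K₂−1)] / [−(K₁−1)(K₂−1)] = 0.5075/1.1410 = 0.445
Drum-1 compositions:
  acetone: x = 0.278, y = 0.757
  n-octane: x = 0.722, y = 0.243
Drum-2 feed = drum-1 vapor: z₂ = (0.7567, 0.2433).
Drum 2:
Rachford–Rice: g(ψ₂) = Σ zᵢ(Kᵢ−1)/(1+ψ₂(Kᵢ−1)) = 0.
Feasibility: ΣzᵢKᵢ = 1.178, Σzᵢ/Kᵢ = 1.821 — both > 1, two phases present.
Binary case is linear: z₁(K₁−1)(1+ψ₂(K₂−1)) + z₂(K₂−1)(1+ψ₂(K₁−1)) = 0
⇒ ψ₂ = [z₁(K₁−1)+z₂(K₂−1)] / [−(K₁−1)(K₂−1)] = 0.1778/0.4051 = 0.439
  acetone: x = 0.621, y = 0.930
  n-octane: x = 0.379, y = 0.070

y_n-octane (drum 2) = 0.070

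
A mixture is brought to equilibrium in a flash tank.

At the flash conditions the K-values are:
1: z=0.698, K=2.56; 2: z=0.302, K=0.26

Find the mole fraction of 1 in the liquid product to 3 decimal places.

x_1 = 0.322

Rachford–Rice: g(ψ) = Σ zᵢ(Kᵢ−1)/(1+ψ(Kᵢ−1)) = 0.
Check two-phase: ΣzᵢKᵢ = 1.865 > 1 and Σzᵢ/Kᵢ = 1.434 > 1, so g(0) = 0.865 > 0 and g(1) = -0.434 < 0.
Binary case is linear: z₁(K₁−1)(1+ψ(K₂−1)) + z₂(K₂−1)(1+ψ(K₁−1)) = 0
⇒ ψ = [z₁(K₁−1)+z₂(K₂−1)] / [−(K₁−1)(K₂−1)] = 0.8654/1.1544 = 0.750
Compositions from xᵢ = zᵢ/(1+ψ(Kᵢ−1)), yᵢ = Kᵢxᵢ:
  1: x = 0.322, y = 0.824
  2: x = 0.678, y = 0.176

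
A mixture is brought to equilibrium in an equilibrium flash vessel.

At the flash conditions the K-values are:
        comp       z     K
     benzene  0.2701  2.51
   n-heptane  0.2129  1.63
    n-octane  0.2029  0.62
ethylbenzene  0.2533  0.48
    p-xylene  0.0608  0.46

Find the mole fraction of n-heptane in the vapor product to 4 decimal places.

Iterate (Newton) starting at ψ = 0.5:
  ψ = 0.5000: g = 0.01623, g' = -0.4518 → ψ = 0.5359
  ψ = 0.5359: g = 0.00007, g' = -0.4483 → ψ = 0.5361
Converged at ψ = 0.5361.
Compositions from xᵢ = zᵢ/(1+ψ(Kᵢ−1)), yᵢ = Kᵢxᵢ:
  benzene: x = 0.1493, y = 0.3747
  n-heptane: x = 0.1591, y = 0.2594
  n-octane: x = 0.2548, y = 0.1580
  ethylbenzene: x = 0.3512, y = 0.1686
  p-xylene: x = 0.0856, y = 0.0394

y_n-heptane = 0.2594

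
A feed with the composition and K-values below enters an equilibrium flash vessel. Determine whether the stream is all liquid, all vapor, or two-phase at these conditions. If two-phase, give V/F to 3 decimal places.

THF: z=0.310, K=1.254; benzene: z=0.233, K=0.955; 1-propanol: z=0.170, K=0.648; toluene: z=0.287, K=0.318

all liquid

ΣzᵢKᵢ = 0.813; Σzᵢ/Kᵢ = 1.656.
Since ΣzᵢKᵢ < 1 the mixture is below its bubble point — single liquid phase.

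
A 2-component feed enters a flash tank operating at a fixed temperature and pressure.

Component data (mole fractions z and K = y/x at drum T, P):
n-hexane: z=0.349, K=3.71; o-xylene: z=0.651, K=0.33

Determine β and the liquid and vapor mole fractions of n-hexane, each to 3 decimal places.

β = 0.281, x_n-hexane = 0.198, y_n-hexane = 0.735

Material balance + equilibrium reduce to Σ zᵢ(Kᵢ−1)/(1+β(Kᵢ−1)) = 0.
Check two-phase: ΣzᵢKᵢ = 1.510 > 1 and Σzᵢ/Kᵢ = 2.067 > 1, so g(0) = 0.510 > 0 and g(1) = -1.067 < 0.
Newton–Raphson from β = 0.66:
  β = 0.660: g = -0.4428, g' = -1.269 → β = 0.311
  β = 0.311: g = -0.0378, g' = -1.221 → β = 0.280
  β = 0.280: g = 0.0007, g' = -1.271 → β = 0.281
Converged at β = 0.281.
Compositions from xᵢ = zᵢ/(1+β(Kᵢ−1)), yᵢ = Kᵢxᵢ:
  n-hexane: x = 0.198, y = 0.735
  o-xylene: x = 0.802, y = 0.265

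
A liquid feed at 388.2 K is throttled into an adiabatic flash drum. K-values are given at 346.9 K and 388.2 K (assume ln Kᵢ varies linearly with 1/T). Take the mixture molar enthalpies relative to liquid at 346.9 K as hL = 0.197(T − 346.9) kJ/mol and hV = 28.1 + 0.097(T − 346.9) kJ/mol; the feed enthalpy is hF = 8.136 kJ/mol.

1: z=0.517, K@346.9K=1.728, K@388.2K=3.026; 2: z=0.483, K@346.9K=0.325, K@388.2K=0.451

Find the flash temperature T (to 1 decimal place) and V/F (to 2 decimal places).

Adiabatic flash: solve Rachford–Rice at each trial T, then check hF = ψ·hV(T) + (1−ψ)·hL(T).
  T = 346.9 K: K = (1.728, 0.325), RR gives ψ = 0.102, H_out = 2.879 kJ/mol
  T = 388.2 K: K = (3.026, 0.451), RR gives ψ = 0.703, H_out = 24.994 kJ/mol
  T = 367.5 K: K = (2.321, 0.386), RR gives ψ = 0.477, H_out = 16.475 kJ/mol
  T = 357.2 K: K = (2.011, 0.355), RR gives ψ = 0.324, H_out = 10.805 kJ/mol
  T = 352.0 K: K = (1.865, 0.340), RR gives ψ = 0.225, H_out = 7.206 kJ/mol
  T = 354.6 K: K = (1.937, 0.347), RR gives ψ = 0.277, H_out = 9.088 kJ/mol
  T = 353.3 K: K = (1.901, 0.344), RR gives ψ = 0.252, H_out = 8.170 kJ/mol
Linear interpolation between T = 352.0 (H_out = 7.206) and T = 353.3 (H_out = 8.170) on hF = 8.136 gives T ≈ 353.3 K, at which ψ = 0.25.

T = 353.3 K, V/F = 0.25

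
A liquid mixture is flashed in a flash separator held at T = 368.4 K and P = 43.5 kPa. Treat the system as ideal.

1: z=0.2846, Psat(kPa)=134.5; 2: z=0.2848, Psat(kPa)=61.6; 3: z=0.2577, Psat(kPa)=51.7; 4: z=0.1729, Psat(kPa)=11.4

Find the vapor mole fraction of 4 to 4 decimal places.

Raoult's law: Kᵢ = Pᵢˢᵃᵗ/P = Pᵢˢᵃᵗ/43.5.
  K_1 = 134.5/43.5 = 3.091954, K_2 = 61.6/43.5 = 1.416092, K_3 = 51.7/43.5 = 1.188506, K_4 = 11.4/43.5 = 0.262069
Newton–Raphson from V/F = 0.5:
  V/F = 0.5000: g = 0.23129, g' = -0.5754 → V/F = 0.9020
  V/F = 0.9020: g = -0.04761, g' = -1.0241 → V/F = 0.8555
  V/F = 0.8555: g = -0.00338, g' = -0.8862 → V/F = 0.8517
  V/F = 0.8517: g = -0.00002, g' = -0.8767 → V/F = 0.8516
Converged at V/F = 0.8516.
Compositions from xᵢ = zᵢ/(1+V/F(Kᵢ−1)), yᵢ = Kᵢxᵢ:
  1: x = 0.1023, y = 0.3164
  2: x = 0.2103, y = 0.2978
  3: x = 0.2221, y = 0.2639
  4: x = 0.4653, y = 0.1220

y_4 = 0.1220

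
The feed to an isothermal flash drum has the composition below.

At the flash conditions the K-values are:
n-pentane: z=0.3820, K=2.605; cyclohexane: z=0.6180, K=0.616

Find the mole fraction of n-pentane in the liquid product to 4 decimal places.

Newton iteration, V/F⁰ = 0.5:
  V/F = 0.5000: g = 0.04644, g' = -0.4425 → V/F = 0.6050
  V/F = 0.6050: g = 0.00195, g' = -0.4079 → V/F = 0.6097
Converged at V/F = 0.6097.
Compositions from xᵢ = zᵢ/(1+V/F(Kᵢ−1)), yᵢ = Kᵢxᵢ:
  n-pentane: x = 0.1931, y = 0.5029
  cyclohexane: x = 0.8069, y = 0.4971

x_n-pentane = 0.1931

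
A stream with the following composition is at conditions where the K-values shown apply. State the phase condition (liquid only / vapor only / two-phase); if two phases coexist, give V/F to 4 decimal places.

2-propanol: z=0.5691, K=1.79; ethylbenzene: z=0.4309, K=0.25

two-phase, V/F = 0.2134

ΣzᵢKᵢ = 1.1264; Σzᵢ/Kᵢ = 2.0415.
Both exceed 1, so a two-phase solution exists.
Let ψ = V/F and solve Σ zᵢ(Kᵢ−1)/(1+ψ(Kᵢ−1)) = 0.
Binary case is linear: z₁(K₁−1)(1+ψ(K₂−1)) + z₂(K₂−1)(1+ψ(K₁−1)) = 0
⇒ ψ = [z₁(K₁−1)+z₂(K₂−1)] / [−(K₁−1)(K₂−1)] = 0.12641/0.59250 = 0.2134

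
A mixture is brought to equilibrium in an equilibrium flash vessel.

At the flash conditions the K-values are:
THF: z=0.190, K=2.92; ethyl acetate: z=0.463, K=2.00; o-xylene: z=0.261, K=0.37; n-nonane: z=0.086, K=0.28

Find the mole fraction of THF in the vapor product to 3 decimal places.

y_THF = 0.235

Newton iteration, β⁰ = 0.5:
  β = 0.500: g = 0.1580, g' = -0.718 → β = 0.720
  β = 0.720: g = -0.0073, g' = -0.819 → β = 0.711
Converged at β = 0.711.
Compositions from xᵢ = zᵢ/(1+β(Kᵢ−1)), yᵢ = Kᵢxᵢ:
  THF: x = 0.080, y = 0.235
  ethyl acetate: x = 0.271, y = 0.541
  o-xylene: x = 0.473, y = 0.175
  n-nonane: x = 0.176, y = 0.049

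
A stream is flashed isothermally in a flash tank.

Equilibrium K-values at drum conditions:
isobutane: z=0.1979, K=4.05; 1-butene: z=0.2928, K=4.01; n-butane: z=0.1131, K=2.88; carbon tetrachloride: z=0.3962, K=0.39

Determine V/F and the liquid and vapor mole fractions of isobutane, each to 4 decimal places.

V/F = 0.8458, x_isobutane = 0.0553, y_isobutane = 0.2239

Material balance + equilibrium reduce to Σ zᵢ(Kᵢ−1)/(1+V/F(Kᵢ−1)) = 0.
Check two-phase: ΣzᵢKᵢ = 2.4559 > 1 and Σzᵢ/Kᵢ = 1.1770 > 1, so g(0) = 1.4559 > 0 and g(1) = -0.1770 < 0.
Newton iteration, V/F⁰ = 0.5:
  V/F = 0.5000: g = 0.35273, g' = -1.1229 → V/F = 0.8141
  V/F = 0.8141: g = 0.03263, g' = -1.0188 → V/F = 0.8461
  V/F = 0.8461: g = -0.00038, g' = -1.0437 → V/F = 0.8458
Converged at V/F = 0.8458.
Compositions from xᵢ = zᵢ/(1+V/F(Kᵢ−1)), yᵢ = Kᵢxᵢ:
  isobutane: x = 0.0553, y = 0.2239
  1-butene: x = 0.0826, y = 0.3311
  n-butane: x = 0.0437, y = 0.1258
  carbon tetrachloride: x = 0.8185, y = 0.3192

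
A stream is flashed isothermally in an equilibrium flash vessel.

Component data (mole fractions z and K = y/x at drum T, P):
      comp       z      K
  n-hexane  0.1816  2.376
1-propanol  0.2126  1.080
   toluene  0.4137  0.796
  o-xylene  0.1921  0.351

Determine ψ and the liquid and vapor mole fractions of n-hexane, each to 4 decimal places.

ψ = 0.1465, x_n-hexane = 0.1511, y_n-hexane = 0.3591

Rachford–Rice: g(ψ) = Σ zᵢ(Kᵢ−1)/(1+ψ(Kᵢ−1)) = 0.
Check two-phase: ΣzᵢKᵢ = 1.0578 > 1 and Σzᵢ/Kᵢ = 1.3403 > 1, so g(0) = 0.0578 > 0 and g(1) = -0.3403 < 0.
Newton iteration, ψ⁰ = 0.5:
  ψ = 0.5000: g = -0.11416, g' = -0.3206 → ψ = 0.1439
  ψ = 0.1439: g = 0.00092, g' = -0.3576 → ψ = 0.1465
Converged at ψ = 0.1465.
Compositions from xᵢ = zᵢ/(1+ψ(Kᵢ−1)), yᵢ = Kᵢxᵢ:
  n-hexane: x = 0.1511, y = 0.3591
  1-propanol: x = 0.2101, y = 0.2269
  toluene: x = 0.4264, y = 0.3395
  o-xylene: x = 0.2123, y = 0.0745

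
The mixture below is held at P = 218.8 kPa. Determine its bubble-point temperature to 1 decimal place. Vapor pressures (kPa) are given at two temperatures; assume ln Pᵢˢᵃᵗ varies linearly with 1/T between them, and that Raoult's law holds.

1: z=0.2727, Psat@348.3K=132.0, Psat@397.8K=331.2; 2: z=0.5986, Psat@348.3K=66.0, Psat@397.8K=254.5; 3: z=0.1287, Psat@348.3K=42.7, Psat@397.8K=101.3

T = 390.4 K

Bubble-point temperature: ΣzᵢPᵢˢᵃᵗ(T) = P. Interpolate ln Pᵢˢᵃᵗ = aᵢ + bᵢ/T.
  T = 348.3 K: ΣzᵢPᵢˢᵃᵗ = 81.00 kPa
  T = 397.8 K: ΣzᵢPᵢˢᵃᵗ = 255.70 kPa
  T = 373.1 K: ΣzᵢPᵢˢᵃᵗ = 148.80 kPa
  T = 385.5 K: ΣzᵢPᵢˢᵃᵗ = 196.72 kPa
  T = 391.6 K: ΣzᵢPᵢˢᵃᵗ = 224.44 kPa
  T = 388.6 K: ΣzᵢPᵢˢᵃᵗ = 210.45 kPa
  T = 390.1 K: ΣzᵢPᵢˢᵃᵗ = 217.35 kPa
Interpolating between 390.1 K and 391.6 K gives T ≈ 390.4 K.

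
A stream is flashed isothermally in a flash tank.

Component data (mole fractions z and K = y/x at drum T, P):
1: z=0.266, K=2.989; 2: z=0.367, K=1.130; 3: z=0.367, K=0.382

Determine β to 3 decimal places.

Let β = V/F and solve Σ zᵢ(Kᵢ−1)/(1+β(Kᵢ−1)) = 0.
Check two-phase: ΣzᵢKᵢ = 1.350 > 1 and Σzᵢ/Kᵢ = 1.375 > 1, so g(0) = 0.350 > 0 and g(1) = -0.375 < 0.
Newton iteration, β⁰ = 0.53:
  β = 0.530: g = -0.0351, g' = -0.565 → β = 0.468
Converged at β = 0.468.

β = 0.468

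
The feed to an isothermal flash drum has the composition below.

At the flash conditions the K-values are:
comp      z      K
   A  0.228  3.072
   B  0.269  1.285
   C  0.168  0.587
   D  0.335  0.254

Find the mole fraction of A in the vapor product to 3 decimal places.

Material balance + equilibrium reduce to Σ zᵢ(Kᵢ−1)/(1+ψ(Kᵢ−1)) = 0.
g(0) = ΣzᵢKᵢ − 1 = 0.230 and g(1) = 1 − Σzᵢ/Kᵢ = -0.889, so a root lies in (0, 1).
Newton–Raphson from ψ = 0.5:
  ψ = 0.500: g = -0.1869, g' = -0.773 → ψ = 0.258
  ψ = 0.258: g = -0.0080, g' = -0.756 → ψ = 0.248
Converged at ψ = 0.248.
Compositions from xᵢ = zᵢ/(1+ψ(Kᵢ−1)), yᵢ = Kᵢxᵢ:
  A: x = 0.151, y = 0.463
  B: x = 0.251, y = 0.323
  C: x = 0.187, y = 0.110
  D: x = 0.411, y = 0.104

y_A = 0.463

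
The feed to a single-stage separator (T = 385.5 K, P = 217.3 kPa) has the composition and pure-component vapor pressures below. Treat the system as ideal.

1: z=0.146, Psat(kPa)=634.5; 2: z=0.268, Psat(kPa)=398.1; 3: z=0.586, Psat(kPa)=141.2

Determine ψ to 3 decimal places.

ψ = 0.662

Raoult's law: Kᵢ = Pᵢˢᵃᵗ/P = Pᵢˢᵃᵗ/217.3.
  K_1 = 634.5/217.3 = 2.91993, K_2 = 398.1/217.3 = 1.83203, K_3 = 141.2/217.3 = 0.64979
Material balance + equilibrium reduce to Σ zᵢ(Kᵢ−1)/(1+ψ(Kᵢ−1)) = 0.
Feasibility: ΣzᵢKᵢ = 1.298, Σzᵢ/Kᵢ = 1.098 — both > 1, two phases present.
Iterate (Newton) starting at ψ = 0.5:
  ψ = 0.500: g = 0.0517, g' = -0.338 → ψ = 0.653
  ψ = 0.653: g = 0.0028, g' = -0.305 → ψ = 0.662
Converged at ψ = 0.662.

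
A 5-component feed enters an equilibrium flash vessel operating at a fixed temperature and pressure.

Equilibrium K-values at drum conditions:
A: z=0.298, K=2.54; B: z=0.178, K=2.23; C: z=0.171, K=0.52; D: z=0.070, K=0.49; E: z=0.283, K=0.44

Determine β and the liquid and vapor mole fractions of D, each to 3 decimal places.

β = 0.531, x_D = 0.096, y_D = 0.047

Material balance + equilibrium reduce to Σ zᵢ(Kᵢ−1)/(1+β(Kᵢ−1)) = 0.
g(0) = ΣzᵢKᵢ − 1 = 0.402 and g(1) = 1 − Σzᵢ/Kᵢ = -0.312, so a root lies in (0, 1).
Newton iteration, β⁰ = 0.62:
  β = 0.620: g = -0.0529, g' = -0.599 → β = 0.532
  β = 0.532: g = -0.0002, g' = -0.597 → β = 0.531
Converged at β = 0.531.
Compositions from xᵢ = zᵢ/(1+β(Kᵢ−1)), yᵢ = Kᵢxᵢ:
  A: x = 0.164, y = 0.416
  B: x = 0.108, y = 0.240
  C: x = 0.230, y = 0.119
  D: x = 0.096, y = 0.047
  E: x = 0.403, y = 0.177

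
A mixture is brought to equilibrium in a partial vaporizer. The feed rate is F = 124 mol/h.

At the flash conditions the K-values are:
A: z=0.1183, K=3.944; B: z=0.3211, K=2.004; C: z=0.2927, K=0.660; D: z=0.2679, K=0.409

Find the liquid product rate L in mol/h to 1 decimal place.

Rachford–Rice: g(V/F) = Σ zᵢ(Kᵢ−1)/(1+V/F(Kᵢ−1)) = 0.
g(0) = ΣzᵢKᵢ − 1 = 0.4128 and g(1) = 1 − Σzᵢ/Kᵢ = -0.2887, so a root lies in (0, 1).
Iterate (Newton) starting at V/F = 0.64:
  V/F = 0.6400: g = -0.06482, g' = -0.5406 → V/F = 0.5201
  V/F = 0.5201: g = -0.00010, g' = -0.5447 → V/F = 0.5199
Converged at V/F = 0.5199.
Then V = V/F·F = 0.5199·124 = 64.5 mol/h and L = F − V = 59.5 mol/h.

L = 59.5 mol/h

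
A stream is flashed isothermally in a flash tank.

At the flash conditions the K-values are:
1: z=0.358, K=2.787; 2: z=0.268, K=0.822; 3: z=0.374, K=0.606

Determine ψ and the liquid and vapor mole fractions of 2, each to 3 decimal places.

Let ψ = V/F and solve Σ zᵢ(Kᵢ−1)/(1+ψ(Kᵢ−1)) = 0.
g(0) = ΣzᵢKᵢ − 1 = 0.445 and g(1) = 1 − Σzᵢ/Kᵢ = -0.072, so a root lies in (0, 1).
Newton–Raphson from ψ = 0.51:
  ψ = 0.510: g = 0.0978, g' = -0.414 → ψ = 0.746
  ψ = 0.746: g = 0.0104, g' = -0.338 → ψ = 0.777
Converged at ψ = 0.777.
Compositions from xᵢ = zᵢ/(1+ψ(Kᵢ−1)), yᵢ = Kᵢxᵢ:
  1: x = 0.150, y = 0.418
  2: x = 0.311, y = 0.256
  3: x = 0.539, y = 0.327

ψ = 0.777, x_2 = 0.311, y_2 = 0.256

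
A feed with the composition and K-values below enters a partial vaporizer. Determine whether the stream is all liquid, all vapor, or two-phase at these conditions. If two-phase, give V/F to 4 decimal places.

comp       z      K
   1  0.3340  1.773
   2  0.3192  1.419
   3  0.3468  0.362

ΣzᵢKᵢ = 1.1707; Σzᵢ/Kᵢ = 1.3713.
Both exceed 1, so a two-phase solution exists.
Let ψ = V/F and solve Σ zᵢ(Kᵢ−1)/(1+ψ(Kᵢ−1)) = 0.
Iterate (Newton) starting at ψ = 0.46:
  ψ = 0.4600: g = -0.01058, g' = -0.4308 → ψ = 0.4355
  ψ = 0.4355: g = -0.00010, g' = -0.4225 → ψ = 0.4352
Converged at ψ = 0.4352.

two-phase, V/F = 0.4352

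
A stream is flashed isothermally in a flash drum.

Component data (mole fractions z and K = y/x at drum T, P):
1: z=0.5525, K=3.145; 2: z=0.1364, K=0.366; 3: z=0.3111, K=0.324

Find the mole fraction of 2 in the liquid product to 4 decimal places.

Let ψ = V/F and solve Σ zᵢ(Kᵢ−1)/(1+ψ(Kᵢ−1)) = 0.
Check two-phase: ΣzᵢKᵢ = 1.8883 > 1 and Σzᵢ/Kᵢ = 1.5085 > 1, so g(0) = 0.8883 > 0 and g(1) = -0.5085 < 0.
Newton–Raphson from ψ = 0.68:
  ψ = 0.6800: g = -0.05921, g' = -1.0769 → ψ = 0.6250
  ψ = 0.6250: g = -0.00110, g' = -1.0407 → ψ = 0.6240
Converged at ψ = 0.6240.
Compositions from xᵢ = zᵢ/(1+ψ(Kᵢ−1)), yᵢ = Kᵢxᵢ:
  1: x = 0.2363, y = 0.7431
  2: x = 0.2257, y = 0.0826
  3: x = 0.5381, y = 0.1743

x_2 = 0.2257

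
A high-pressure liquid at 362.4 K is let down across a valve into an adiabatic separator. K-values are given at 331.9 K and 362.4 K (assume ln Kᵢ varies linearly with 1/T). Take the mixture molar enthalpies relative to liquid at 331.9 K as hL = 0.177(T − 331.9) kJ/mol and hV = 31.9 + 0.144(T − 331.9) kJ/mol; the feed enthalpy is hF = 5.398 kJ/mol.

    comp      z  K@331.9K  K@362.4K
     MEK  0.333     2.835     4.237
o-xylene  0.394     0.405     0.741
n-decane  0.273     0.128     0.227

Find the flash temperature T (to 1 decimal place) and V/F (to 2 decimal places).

Adiabatic flash: solve Rachford–Rice at each trial T, then check hF = ψ·hV(T) + (1−ψ)·hL(T).
  T = 331.9 K: K = (2.835, 0.405, 0.128), RR gives ψ = 0.105, H_out = 3.356 kJ/mol
  T = 362.4 K: K = (4.237, 0.741, 0.227), RR gives ψ = 0.450, H_out = 19.291 kJ/mol
  T = 347.1 K: K = (3.494, 0.555, 0.172), RR gives ψ = 0.275, H_out = 11.330 kJ/mol
  T = 339.5 K: K = (3.155, 0.476, 0.149), RR gives ψ = 0.192, H_out = 7.426 kJ/mol
  T = 335.7 K: K = (2.992, 0.439, 0.138), RR gives ψ = 0.150, H_out = 5.423 kJ/mol
  T = 333.8 K: K = (2.913, 0.422, 0.133), RR gives ψ = 0.128, H_out = 4.400 kJ/mol
Linear interpolation between T = 333.8 (H_out = 4.400) and T = 335.7 (H_out = 5.423) on hF = 5.398 gives T ≈ 335.7 K, at which ψ = 0.15.

T = 335.7 K, V/F = 0.15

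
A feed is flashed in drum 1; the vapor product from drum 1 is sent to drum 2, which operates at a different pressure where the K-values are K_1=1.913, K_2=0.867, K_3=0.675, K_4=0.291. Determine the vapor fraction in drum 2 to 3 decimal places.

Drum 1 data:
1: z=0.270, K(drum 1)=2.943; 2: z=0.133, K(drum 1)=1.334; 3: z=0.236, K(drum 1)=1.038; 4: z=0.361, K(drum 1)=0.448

Drum 1:
Rachford–Rice: g(ψ₁) = Σ zᵢ(Kᵢ−1)/(1+ψ₁(Kᵢ−1)) = 0.
Feasibility: ΣzᵢKᵢ = 1.379, Σzᵢ/Kᵢ = 1.225 — both > 1, two phases present.
Newton iteration, ψ₁⁰ = 0.5:
  ψ₁ = 0.500: g = 0.0377, g' = -0.483 → ψ₁ = 0.578
  ψ₁ = 0.578: g = 0.0004, g' = -0.474 → ψ₁ = 0.579
Converged at ψ₁ = 0.579.
Drum-1 compositions:
  1: x = 0.127, y = 0.374
  2: x = 0.111, y = 0.149
  3: x = 0.231, y = 0.240
  4: x = 0.531, y = 0.238
Drum-2 feed = drum-1 vapor: z₂ = (0.3739, 0.1487, 0.2397, 0.2377).
Drum 2:
Rachford–Rice: g(ψ₂) = Σ zᵢ(Kᵢ−1)/(1+ψ₂(Kᵢ−1)) = 0.
Feasibility: ΣzᵢKᵢ = 1.075, Σzᵢ/Kᵢ = 1.539 — both > 1, two phases present.
Newton iteration, ψ₂⁰ = 0.36:
  ψ₂ = 0.360: g = -0.0783, g' = -0.427 → ψ₂ = 0.177
  ψ₂ = 0.177: g = -0.0016, g' = -0.419 → ψ₂ = 0.173
Converged at ψ₂ = 0.173.
  1: x = 0.323, y = 0.618
  2: x = 0.152, y = 0.132
  3: x = 0.254, y = 0.171
  4: x = 0.271, y = 0.079

V/F (drum 2) = 0.173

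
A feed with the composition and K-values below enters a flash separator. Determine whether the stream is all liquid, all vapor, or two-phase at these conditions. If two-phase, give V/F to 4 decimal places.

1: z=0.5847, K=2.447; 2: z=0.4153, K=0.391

ΣzᵢKᵢ = 1.5931; Σzᵢ/Kᵢ = 1.3011.
Both exceed 1, so a two-phase solution exists.
Binary case is linear: z₁(K₁−1)(1+ψ(K₂−1)) + z₂(K₂−1)(1+ψ(K₁−1)) = 0
⇒ ψ = [z₁(K₁−1)+z₂(K₂−1)] / [−(K₁−1)(K₂−1)] = 0.59314/0.88122 = 0.6731

two-phase, V/F = 0.6731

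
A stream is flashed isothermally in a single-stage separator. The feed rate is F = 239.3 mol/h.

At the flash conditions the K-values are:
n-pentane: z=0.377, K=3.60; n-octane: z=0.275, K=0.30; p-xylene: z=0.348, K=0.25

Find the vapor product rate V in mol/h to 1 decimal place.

V = 66.6 mol/h

Let β = V/F and solve Σ zᵢ(Kᵢ−1)/(1+β(Kᵢ−1)) = 0.
Check two-phase: ΣzᵢKᵢ = 1.527 > 1 and Σzᵢ/Kᵢ = 2.413 > 1, so g(0) = 0.527 > 0 and g(1) = -1.413 < 0.
Iterate (Newton) starting at β = 0.65:
  β = 0.650: g = -0.4981, g' = -1.551 → β = 0.329
  β = 0.329: g = -0.0681, g' = -1.313 → β = 0.277
  β = 0.277: g = 0.0016, g' = -1.381 → β = 0.278
Converged at β = 0.278.
Then V = β·F = 0.2781·239.3 = 66.6 mol/h and L = F − V = 172.7 mol/h.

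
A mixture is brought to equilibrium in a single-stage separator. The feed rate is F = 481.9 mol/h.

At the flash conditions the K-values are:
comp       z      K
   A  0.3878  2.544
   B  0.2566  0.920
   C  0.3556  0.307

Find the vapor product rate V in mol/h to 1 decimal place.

Material balance + equilibrium reduce to Σ zᵢ(Kᵢ−1)/(1+ψ(Kᵢ−1)) = 0.
g(0) = ΣzᵢKᵢ − 1 = 0.3318 and g(1) = 1 − Σzᵢ/Kᵢ = -0.5897, so a root lies in (0, 1).
Newton iteration, ψ⁰ = 0.5:
  ψ = 0.5000: g = -0.06057, g' = -0.6961 → ψ = 0.4130
  ψ = 0.4130: g = -0.00084, g' = -0.6816 → ψ = 0.4117
Converged at ψ = 0.4117.
Then V = ψ·F = 0.4117·481.9 = 198.4 mol/h and L = F − V = 283.5 mol/h.

V = 198.4 mol/h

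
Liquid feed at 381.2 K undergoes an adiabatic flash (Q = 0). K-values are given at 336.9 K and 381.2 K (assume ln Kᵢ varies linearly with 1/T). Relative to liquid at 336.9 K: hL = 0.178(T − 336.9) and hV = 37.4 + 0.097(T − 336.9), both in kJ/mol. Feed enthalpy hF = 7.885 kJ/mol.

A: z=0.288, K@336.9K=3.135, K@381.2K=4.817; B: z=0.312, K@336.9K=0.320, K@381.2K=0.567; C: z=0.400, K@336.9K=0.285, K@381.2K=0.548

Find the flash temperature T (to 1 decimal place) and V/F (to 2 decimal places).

T = 347.7 K, V/F = 0.16

Adiabatic flash: solve Rachford–Rice at each trial T, then check hF = ψ·hV(T) + (1−ψ)·hL(T).
  T = 336.9 K: K = (3.135, 0.320, 0.285), RR gives ψ = 0.078, H_out = 2.922 kJ/mol
  T = 381.2 K: K = (4.817, 0.567, 0.548), RR gives ψ = 0.463, H_out = 23.524 kJ/mol
  T = 359.0 K: K = (3.936, 0.433, 0.403), RR gives ψ = 0.251, H_out = 12.864 kJ/mol
  T = 347.9 K: K = (3.524, 0.374, 0.340), RR gives ψ = 0.164, H_out = 7.961 kJ/mol
  T = 342.4 K: K = (3.327, 0.346, 0.312), RR gives ψ = 0.122, H_out = 5.484 kJ/mol
  T = 345.1 K: K = (3.423, 0.360, 0.326), RR gives ψ = 0.143, H_out = 6.708 kJ/mol
  T = 346.5 K: K = (3.473, 0.367, 0.333), RR gives ψ = 0.154, H_out = 7.336 kJ/mol
Linear interpolation between T = 346.5 (H_out = 7.336) and T = 347.9 (H_out = 7.961) on hF = 7.885 gives T ≈ 347.7 K, at which ψ = 0.16.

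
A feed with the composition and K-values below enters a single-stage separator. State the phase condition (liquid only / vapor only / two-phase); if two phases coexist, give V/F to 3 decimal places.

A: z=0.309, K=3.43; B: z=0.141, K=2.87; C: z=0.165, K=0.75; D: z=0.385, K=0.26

two-phase, V/F = 0.477

ΣzᵢKᵢ = 1.688; Σzᵢ/Kᵢ = 1.840.
Both exceed 1, so a two-phase solution exists.
Newton–Raphson from ψ = 0.5:
  ψ = 0.500: g = -0.0241, g' = -1.048 → ψ = 0.477
Converged at ψ = 0.477.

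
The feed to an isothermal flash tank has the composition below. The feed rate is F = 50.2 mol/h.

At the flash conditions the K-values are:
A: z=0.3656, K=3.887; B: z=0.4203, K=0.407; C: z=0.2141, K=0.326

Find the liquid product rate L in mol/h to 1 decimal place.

Newton iteration, ψ⁰ = 0.62:
  ψ = 0.6200: g = -0.26373, g' = -1.0481 → ψ = 0.3684
  ψ = 0.3684: g = 0.00063, g' = -1.1297 → ψ = 0.3689
Converged at ψ = 0.3689.
Then V = ψ·F = 0.3689·50.2 = 18.5 mol/h and L = F − V = 31.7 mol/h.

L = 31.7 mol/h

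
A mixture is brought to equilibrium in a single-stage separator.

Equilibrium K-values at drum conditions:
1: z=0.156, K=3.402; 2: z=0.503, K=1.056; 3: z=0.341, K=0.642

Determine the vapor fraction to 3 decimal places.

ψ = 0.719

Newton iteration, ψ⁰ = 0.5:
  ψ = 0.500: g = 0.0490, g' = -0.252 → ψ = 0.694
  ψ = 0.694: g = 0.0051, g' = -0.205 → ψ = 0.719
Converged at ψ = 0.719.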